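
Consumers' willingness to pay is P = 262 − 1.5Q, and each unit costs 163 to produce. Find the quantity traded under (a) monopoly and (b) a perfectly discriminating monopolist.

Monopoly: Q = 33; Perfect PD: Q = 66

Monopoly sets MR = MC: 262 − 3Q = 163 ⇒ Q = 33, P = 262 − 1.5·33 = 212.5.
A perfectly discriminating monopolist sells every unit with P(Q) ≥ MC(Q), so output equals the competitive quantity Q = 66. Each buyer pays their reservation price, so CS = 0 and the firm captures all surplus.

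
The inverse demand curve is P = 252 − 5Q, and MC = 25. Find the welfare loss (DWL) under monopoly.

DWL = 1288.225

Perfect competition: P = MC = 25, so 252 − 5Q = 25 and Q = 45.4.
The monopolist equates marginal revenue to marginal cost: 252 − 10Q = 25, so Q = 22.7. From demand, P = 138.5.
DWL is the triangle between Q = 22.7 and Q = 45.4: ½·(45.4 − 22.7)·(138.5 − 25) = 1288.225.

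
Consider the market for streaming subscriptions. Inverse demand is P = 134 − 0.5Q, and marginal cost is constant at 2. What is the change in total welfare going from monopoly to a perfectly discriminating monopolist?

The monopolist equates marginal revenue to marginal cost: 134 − Q = 2, so Q = 132. From demand, P = 68.
CS = ½·(134 − 68)·132 = 4356; PS = (68 − 2)·132 = 8712; TS = 13068.
With perfect price discrimination, output is the efficient level Q = 264 (where demand meets MC), but every buyer pays their willingness to pay: CS = 0 and PS = total surplus.
TS = 17424 (equal to competitive TS).
Change in total welfare: 17424 − 13068 = 4356.

Total welfare rises by 4356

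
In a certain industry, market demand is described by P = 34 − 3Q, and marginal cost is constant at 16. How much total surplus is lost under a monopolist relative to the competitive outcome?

Under competition P = MC = 16, so Q = (34 − 16)/3 = 6.
Monopoly sets MR = MC: 34 − 6Q = 16 ⇒ Q = 3, P = 34 − 3·3 = 25.
DWL is the triangle between Q = 3 and Q = 6: ½·(6 − 3)·(25 − 16) = 13.5.

DWL = 13.5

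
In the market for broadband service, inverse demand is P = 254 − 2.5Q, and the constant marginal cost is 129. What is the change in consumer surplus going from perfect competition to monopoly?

Under competition P = MC = 129, so Q = (254 − 129)/2.5 = 50.
CS = ½·(254 − 129)·50 = 3125.
A monopolist chooses Q where MR = MC. MR = 254 − 5Q; setting this equal to 129 gives Q = 25 and P = 191.5.
CS = ½·(254 − 191.5)·25 = 781.25.
Change in consumer surplus: 781.25 − 3125 = −2343.75.

Consumer surplus falls by 2343.75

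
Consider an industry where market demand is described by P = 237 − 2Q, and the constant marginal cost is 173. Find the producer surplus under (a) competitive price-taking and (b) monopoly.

Competitive firms price at marginal cost: P = 173, giving Q = 32.
PS = (173 − 173)·32 = 0.
The monopolist equates marginal revenue to marginal cost: 237 − 4Q = 173, so Q = 16. From demand, P = 205.
PS = (205 − 173)·16 = 512.

Competition: PS = 0; Monopoly: PS = 512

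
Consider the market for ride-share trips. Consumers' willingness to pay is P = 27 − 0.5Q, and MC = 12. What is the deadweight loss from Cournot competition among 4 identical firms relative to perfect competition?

Perfect competition: P = MC = 12, so 27 − 0.5Q = 12 and Q = 30.
With 4 symmetric Cournot firms, each firm's FOC gives 27 − 2.5q = 12, so q = 6, Q = 4·6 = 24, and P = 15.
DWL is the triangle between Q = 24 and Q = 30: ½·(30 − 24)·(15 − 12) = 9.

DWL = 9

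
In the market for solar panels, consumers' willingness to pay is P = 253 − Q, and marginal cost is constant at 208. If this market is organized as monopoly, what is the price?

P = 230.5

Monopoly sets MR = MC: 253 − 2Q = 208 ⇒ Q = 22.5, P = 253 − 22.5 = 230.5.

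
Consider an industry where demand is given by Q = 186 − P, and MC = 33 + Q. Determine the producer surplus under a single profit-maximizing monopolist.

Inverting demand: P = 186 − Q.
A monopolist chooses Q where MR = MC. MR = 186 − 2Q; setting this equal to 33 + Q gives Q = 51 and P = 135.
PS = P·Q − VC(Q) = 135·51 − (33·51 + ½·1·51²) = 3901.5.

PS = 3901.5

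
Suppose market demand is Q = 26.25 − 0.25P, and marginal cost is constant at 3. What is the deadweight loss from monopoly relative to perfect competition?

Inverting demand: P = 105 − 4Q.
Under competition P = MC = 3, so Q = (105 − 3)/4 = 25.5.
A monopolist chooses Q where MR = MC. MR = 105 − 8Q; setting this equal to 3 gives Q = 12.75 and P = 54.
DWL is the triangle between Q = 12.75 and Q = 25.5: ½·(25.5 − 12.75)·(54 − 3) = 325.125.

DWL = 325.125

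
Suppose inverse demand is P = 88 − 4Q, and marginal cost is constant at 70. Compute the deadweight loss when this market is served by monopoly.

Perfect competition: P = MC = 70, so 88 − 4Q = 70 and Q = 4.5.
A monopolist chooses Q where MR = MC. MR = 88 − 8Q; setting this equal to 70 gives Q = 2.25 and P = 79.
DWL is the triangle between Q = 2.25 and Q = 4.5: ½·(4.5 − 2.25)·(79 − 70) = 10.125.

DWL = 10.125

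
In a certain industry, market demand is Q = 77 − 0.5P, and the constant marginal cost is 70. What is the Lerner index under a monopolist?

Lerner index = 0.375

Inverting demand: P = 154 − 2Q.
The monopolist equates marginal revenue to marginal cost: 154 − 4Q = 70, so Q = 21. From demand, P = 112.
Lerner index = (P − MC)/P = (112 − 70)/112 = 0.375.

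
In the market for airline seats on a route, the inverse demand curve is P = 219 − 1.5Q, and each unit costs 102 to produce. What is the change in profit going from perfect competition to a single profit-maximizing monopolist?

Profit rises by 2281.5

Competitive firms price at marginal cost: P = 102, giving Q = 78.
Profit = (102 − 102)·78 = 0.
A monopolist chooses Q where MR = MC. MR = 219 − 3Q; setting this equal to 102 gives Q = 39 and P = 160.5.
Profit = (160.5 − 102)·39 = 2281.5.
Change in profit: 2281.5 − 0 = 2281.5.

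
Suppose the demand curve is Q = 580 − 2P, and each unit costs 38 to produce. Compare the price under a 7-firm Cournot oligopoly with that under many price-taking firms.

Cournot: P = 69.5; Competition: P = 38

Inverting demand: P = 290 − 0.5Q.
With 7 symmetric Cournot firms, each firm's FOC gives 290 − 4q = 38, so q = 63, Q = 7·63 = 441, and P = 69.5.
Perfect competition: P = MC = 38, so 290 − 0.5Q = 38 and Q = 504.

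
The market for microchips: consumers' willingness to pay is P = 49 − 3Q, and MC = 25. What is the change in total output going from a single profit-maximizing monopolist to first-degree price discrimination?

Monopoly sets MR = MC: 49 − 6Q = 25 ⇒ Q = 4, P = 49 − 3·4 = 37.
With perfect price discrimination, output is the efficient level Q = 8 (where demand meets MC), but every buyer pays their willingness to pay: CS = 0 and PS = total surplus.
Change in total output: 8 − 4 = 4.

Total output rises by 4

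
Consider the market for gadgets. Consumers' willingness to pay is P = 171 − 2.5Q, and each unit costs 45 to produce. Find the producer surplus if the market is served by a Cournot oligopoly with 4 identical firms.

PS = 1016.064

Cournot with 4 identical firms: the symmetric best-response condition is 171 − 12.5q = 45. Each firm produces q = 10.08, total output Q = 40.32, price P = 70.2.
PS = (70.2 − 45)·40.32 = 1016.064.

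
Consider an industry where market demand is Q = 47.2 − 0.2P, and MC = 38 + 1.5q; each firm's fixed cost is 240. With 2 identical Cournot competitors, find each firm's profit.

Inverting demand: P = 236 − 5Q.
With 2 symmetric Cournot firms, each firm's FOC gives 236 − 15q = 38 + 1.5q, so q = 12, Q = 2·12 = 24, and P = 116.
Each firm's profit = 116·12 − (38·12 + ½·1.5·12²) − 240 = 588.

π_i = 588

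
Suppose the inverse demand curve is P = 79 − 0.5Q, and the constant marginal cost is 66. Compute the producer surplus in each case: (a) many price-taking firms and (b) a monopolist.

Competition: PS = 0; Monopoly: PS = 84.5

Competitive firms price at marginal cost: P = 66, giving Q = 26.
PS = (66 − 66)·26 = 0.
A monopolist chooses Q where MR = MC. MR = 79 − Q; setting this equal to 66 gives Q = 13 and P = 72.5.
PS = (72.5 − 66)·13 = 84.5.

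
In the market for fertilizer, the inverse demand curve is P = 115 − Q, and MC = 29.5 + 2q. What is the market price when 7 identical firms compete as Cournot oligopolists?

Cournot with 7 identical firms: the symmetric best-response condition is 115 − 8q = 29.5 + 2q. Each firm produces q = 8.55, total output Q = 59.85, price P = 55.15.

P = 55.15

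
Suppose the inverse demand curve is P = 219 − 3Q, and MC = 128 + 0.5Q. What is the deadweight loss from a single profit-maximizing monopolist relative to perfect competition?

Competitive equilibrium sets price equal to marginal cost: 219 − 3Q = 128 + 0.5Q, so Q = 26 and P = 141.
A monopolist chooses Q where MR = MC. MR = 219 − 6Q; setting this equal to 128 + 0.5Q gives Q = 14 and P = 177.
CS = ½·(219 − 141)·26 = 1014; PS = (141·26 − 128·26 − ½·0.5·26²) = 169; TS = 1183.
CS = ½·(219 − 177)·14 = 294; PS = (177·14 − 128·14 − ½·0.5·14²) = 637; TS = 931.
DWL = 1183 − 931 = 252.

DWL = 252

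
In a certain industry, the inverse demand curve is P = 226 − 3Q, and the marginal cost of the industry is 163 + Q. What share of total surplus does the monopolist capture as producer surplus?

PS/TS = 0.7

Monopoly sets MR = MC: 226 − 6Q = 163 + Q ⇒ Q = 9, P = 226 − 3·9 = 199.
CS = ½·(226 − 199)·9 = 121.5.
PS = P·Q − VC(Q) = 199·9 − (163·9 + ½·1·9²) = 283.5.
Share captured = PS/TS = 283.5/405 = 0.7.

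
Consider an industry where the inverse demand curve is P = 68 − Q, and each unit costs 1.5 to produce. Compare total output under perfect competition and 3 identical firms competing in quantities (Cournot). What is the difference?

Total output falls by 16.625

Perfect competition: P = MC = 1.5, so 68 − Q = 1.5 and Q = 66.5.
With 3 symmetric Cournot firms, each firm's FOC gives 68 − 4q = 1.5, so q = 16.625, Q = 3·16.625 = 49.875, and P = 18.125.
Change in total output: 49.875 − 66.5 = −16.625.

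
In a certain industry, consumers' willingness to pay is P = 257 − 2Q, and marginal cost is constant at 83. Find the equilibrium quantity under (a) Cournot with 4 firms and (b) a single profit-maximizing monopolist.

Cournot: Q = 69.6; Monopoly: Q = 43.5

With 4 symmetric Cournot firms, each firm's FOC gives 257 − 10q = 83, so q = 17.4, Q = 4·17.4 = 69.6, and P = 117.8.
The monopolist equates marginal revenue to marginal cost: 257 − 4Q = 83, so Q = 43.5. From demand, P = 170.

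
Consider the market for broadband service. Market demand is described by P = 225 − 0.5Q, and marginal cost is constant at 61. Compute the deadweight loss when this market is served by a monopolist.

DWL = 6724

Perfect competition: P = MC = 61, so 225 − 0.5Q = 61 and Q = 328.
Monopoly sets MR = MC: 225 − Q = 61 ⇒ Q = 164, P = 225 − 0.5·164 = 143.
DWL is the triangle between Q = 164 and Q = 328: ½·(328 − 164)·(143 − 61) = 6724.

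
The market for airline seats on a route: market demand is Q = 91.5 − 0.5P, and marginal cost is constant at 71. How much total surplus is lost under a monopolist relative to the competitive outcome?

DWL = 784

Inverting demand: P = 183 − 2Q.
Competitive firms price at marginal cost: P = 71, giving Q = 56.
The monopolist equates marginal revenue to marginal cost: 183 − 4Q = 71, so Q = 28. From demand, P = 127.
DWL is the triangle between Q = 28 and Q = 56: ½·(56 − 28)·(127 − 71) = 784.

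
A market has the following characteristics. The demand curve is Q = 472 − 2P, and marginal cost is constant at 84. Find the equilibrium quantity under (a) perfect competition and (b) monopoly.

Competition: Q = 304; Monopoly: Q = 152

Inverting demand: P = 236 − 0.5Q.
Competitive firms price at marginal cost: P = 84, giving Q = 304.
Monopoly sets MR = MC: 236 − Q = 84 ⇒ Q = 152, P = 236 − 0.5·152 = 160.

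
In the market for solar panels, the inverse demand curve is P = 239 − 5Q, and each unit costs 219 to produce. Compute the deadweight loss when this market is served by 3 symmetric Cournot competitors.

DWL = 2.5

Perfect competition: P = MC = 219, so 239 − 5Q = 219 and Q = 4.
In a 3-firm Cournot equilibrium, symmetry and the first-order condition give q = (239 − 219)/(20) = 1. So Q = 3 and P = 224.
DWL is the triangle between Q = 3 and Q = 4: ½·(4 − 3)·(224 − 219) = 2.5.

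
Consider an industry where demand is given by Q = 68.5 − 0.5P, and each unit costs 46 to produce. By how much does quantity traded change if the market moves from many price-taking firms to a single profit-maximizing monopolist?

Inverting demand: P = 137 − 2Q.
Perfect competition: P = MC = 46, so 137 − 2Q = 46 and Q = 45.5.
A monopolist chooses Q where MR = MC. MR = 137 − 4Q; setting this equal to 46 gives Q = 22.75 and P = 91.5.
Change in quantity traded: 22.75 − 45.5 = −22.75.

Q falls by 22.75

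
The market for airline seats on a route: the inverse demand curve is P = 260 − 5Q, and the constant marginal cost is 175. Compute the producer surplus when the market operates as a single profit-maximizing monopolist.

A monopolist chooses Q where MR = MC. MR = 260 − 10Q; setting this equal to 175 gives Q = 8.5 and P = 217.5.
PS = (217.5 − 175)·8.5 = 361.25.

PS = 361.25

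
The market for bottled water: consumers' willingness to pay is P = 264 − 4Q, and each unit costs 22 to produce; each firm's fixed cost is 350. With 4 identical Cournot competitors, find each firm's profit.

In a 4-firm Cournot equilibrium, symmetry and the first-order condition give q = (264 − 22)/(20) = 12.1. So Q = 48.4 and P = 70.4.
Each firm's profit = (70.4 − 22)·12.1 − 350 = 235.64.

π_i = 235.64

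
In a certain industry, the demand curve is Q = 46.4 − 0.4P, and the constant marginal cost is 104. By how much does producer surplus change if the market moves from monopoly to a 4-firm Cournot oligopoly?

Inverting demand: P = 116 − 2.5Q.
The monopolist equates marginal revenue to marginal cost: 116 − 5Q = 104, so Q = 2.4. From demand, P = 110.
PS = (110 − 104)·2.4 = 14.4.
In a 4-firm Cournot equilibrium, symmetry and the first-order condition give q = (116 − 104)/(12.5) = 0.96. So Q = 3.84 and P = 106.4.
PS = (106.4 − 104)·3.84 = 9.216.
Change in producer surplus: 9.216 − 14.4 = −5.184.

Producer surplus falls by 5.184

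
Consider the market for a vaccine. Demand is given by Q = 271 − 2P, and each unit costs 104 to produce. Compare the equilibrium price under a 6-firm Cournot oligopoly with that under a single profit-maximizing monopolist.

Cournot: P = 108.5; Monopoly: P = 119.75

Inverting demand: P = 135.5 − 0.5Q.
In a 6-firm Cournot equilibrium, symmetry and the first-order condition give q = (135.5 − 104)/(3.5) = 9. So Q = 54 and P = 108.5.
Monopoly sets MR = MC: 135.5 − Q = 104 ⇒ Q = 31.5, P = 135.5 − 0.5·31.5 = 119.75.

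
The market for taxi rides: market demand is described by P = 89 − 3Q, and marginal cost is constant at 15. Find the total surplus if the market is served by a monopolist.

The monopolist equates marginal revenue to marginal cost: 89 − 6Q = 15, so Q = 37/3. From demand, P = 52.
CS = ½·(89 − 52)·37/3 = 1369/6; PS = (52 − 15)·37/3 = 1369/3; TS = 684.5.

TS = 684.5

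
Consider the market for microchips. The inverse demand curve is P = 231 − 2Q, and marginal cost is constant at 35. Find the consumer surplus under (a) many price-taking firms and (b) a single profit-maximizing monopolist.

Competition: CS = 9604; Monopoly: CS = 2401

Competitive firms price at marginal cost: P = 35, giving Q = 98.
CS = ½·(231 − 35)·98 = 9604.
A monopolist chooses Q where MR = MC. MR = 231 − 4Q; setting this equal to 35 gives Q = 49 and P = 133.
CS = ½·(231 − 133)·49 = 2401.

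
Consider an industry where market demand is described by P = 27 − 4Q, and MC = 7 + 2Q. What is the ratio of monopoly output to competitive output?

The monopolist equates marginal revenue to marginal cost: 27 − 8Q = 7 + 2Q, so Q = 2. From demand, P = 19.
Competitive equilibrium sets price equal to marginal cost: 27 − 4Q = 7 + 2Q, so Q = 10/3 and P = 41/3.
Ratio Q_m/Q_c = 2/(10/3) = 0.6.

Q_m/Q_c = 0.6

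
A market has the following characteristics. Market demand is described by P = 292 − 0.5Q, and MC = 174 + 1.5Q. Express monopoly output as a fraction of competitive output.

A monopolist chooses Q where MR = MC. MR = 292 − Q; setting this equal to 174 + 1.5Q gives Q = 47.2 and P = 268.4.
Competitive equilibrium sets price equal to marginal cost: 292 − 0.5Q = 174 + 1.5Q, so Q = 59 and P = 262.5.
Ratio Q_m/Q_c = 47.2/59 = 0.8.

Q_m/Q_c = 0.8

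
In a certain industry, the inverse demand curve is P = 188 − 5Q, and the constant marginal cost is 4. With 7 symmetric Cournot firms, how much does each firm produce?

q_i = 4.6

With 7 symmetric Cournot firms, each firm's FOC gives 188 − 40q = 4, so q = 4.6, Q = 7·4.6 = 32.2, and P = 27.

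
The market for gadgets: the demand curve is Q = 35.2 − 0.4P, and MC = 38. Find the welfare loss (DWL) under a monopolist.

Inverting demand: P = 88 − 2.5Q.
Perfect competition: P = MC = 38, so 88 − 2.5Q = 38 and Q = 20.
The monopolist equates marginal revenue to marginal cost: 88 − 5Q = 38, so Q = 10. From demand, P = 63.
DWL is the triangle between Q = 10 and Q = 20: ½·(20 − 10)·(63 − 38) = 125.

DWL = 125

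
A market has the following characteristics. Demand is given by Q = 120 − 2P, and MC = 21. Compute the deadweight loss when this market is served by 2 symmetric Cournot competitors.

Inverting demand: P = 60 − 0.5Q.
Competitive firms price at marginal cost: P = 21, giving Q = 78.
Cournot with 2 identical firms: the symmetric best-response condition is 60 − 1.5q = 21. Each firm produces q = 26, total output Q = 52, price P = 34.
DWL is the triangle between Q = 52 and Q = 78: ½·(78 − 52)·(34 − 21) = 169.

DWL = 169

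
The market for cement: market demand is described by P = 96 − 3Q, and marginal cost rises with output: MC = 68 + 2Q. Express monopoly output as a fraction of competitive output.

Q_m/Q_c = 0.625

The monopolist equates marginal revenue to marginal cost: 96 − 6Q = 68 + 2Q, so Q = 3.5. From demand, P = 85.5.
Competitive equilibrium sets price equal to marginal cost: 96 − 3Q = 68 + 2Q, so Q = 5.6 and P = 79.2.
Ratio Q_m/Q_c = 3.5/5.6 = 0.625.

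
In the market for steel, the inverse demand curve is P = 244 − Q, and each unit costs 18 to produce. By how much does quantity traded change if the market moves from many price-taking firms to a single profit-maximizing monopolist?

Quantity traded falls by 113

Competitive firms price at marginal cost: P = 18, giving Q = 226.
The monopolist equates marginal revenue to marginal cost: 244 − 2Q = 18, so Q = 113. From demand, P = 131.
Change in quantity traded: 113 − 226 = −113.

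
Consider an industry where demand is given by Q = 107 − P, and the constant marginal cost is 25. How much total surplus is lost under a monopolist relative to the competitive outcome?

DWL = 840.5

Inverting demand: P = 107 − Q.
Competitive firms price at marginal cost: P = 25, giving Q = 82.
Monopoly sets MR = MC: 107 − 2Q = 25 ⇒ Q = 41, P = 107 − 41 = 66.
DWL is the triangle between Q = 41 and Q = 82: ½·(82 − 41)·(66 − 25) = 840.5.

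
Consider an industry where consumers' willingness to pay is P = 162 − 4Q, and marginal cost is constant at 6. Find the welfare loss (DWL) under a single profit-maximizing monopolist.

Under competition P = MC = 6, so Q = (162 − 6)/4 = 39.
A monopolist chooses Q where MR = MC. MR = 162 − 8Q; setting this equal to 6 gives Q = 19.5 and P = 84.
DWL is the triangle between Q = 19.5 and Q = 39: ½·(39 − 19.5)·(84 − 6) = 760.5.

DWL = 760.5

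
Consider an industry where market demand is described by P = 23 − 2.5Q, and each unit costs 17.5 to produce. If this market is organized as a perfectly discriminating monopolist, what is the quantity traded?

A perfectly discriminating monopolist sells every unit with P(Q) ≥ MC(Q), so output equals the competitive quantity Q = 2.2. Each buyer pays their reservation price, so CS = 0 and the firm captures all surplus.

Q = 2.2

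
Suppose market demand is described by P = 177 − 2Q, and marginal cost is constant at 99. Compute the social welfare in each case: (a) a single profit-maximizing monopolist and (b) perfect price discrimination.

Monopoly: TS = 1140.75; Perfect PD: TS = 1521

Monopoly sets MR = MC: 177 − 4Q = 99 ⇒ Q = 19.5, P = 177 − 2·19.5 = 138.
CS = ½·(177 − 138)·19.5 = 380.25; PS = (138 − 99)·19.5 = 760.5; TS = 1140.75.
With perfect price discrimination, output is the efficient level Q = 39 (where demand meets MC), but every buyer pays their willingness to pay: CS = 0 and PS = total surplus.
TS = 1521 (equal to competitive TS).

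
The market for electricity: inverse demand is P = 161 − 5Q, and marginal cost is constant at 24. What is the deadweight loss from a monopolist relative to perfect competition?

Competitive firms price at marginal cost: P = 24, giving Q = 27.4.
The monopolist equates marginal revenue to marginal cost: 161 − 10Q = 24, so Q = 13.7. From demand, P = 92.5.
DWL is the triangle between Q = 13.7 and Q = 27.4: ½·(27.4 − 13.7)·(92.5 − 24) = 469.225.

DWL = 469.225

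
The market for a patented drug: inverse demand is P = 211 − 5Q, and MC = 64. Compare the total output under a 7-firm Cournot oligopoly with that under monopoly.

In a 7-firm Cournot equilibrium, symmetry and the first-order condition give q = (211 − 64)/(40) = 3.675. So Q = 25.725 and P = 82.375.
A monopolist chooses Q where MR = MC. MR = 211 − 10Q; setting this equal to 64 gives Q = 14.7 and P = 137.5.

Cournot: Q = 25.725; Monopoly: Q = 14.7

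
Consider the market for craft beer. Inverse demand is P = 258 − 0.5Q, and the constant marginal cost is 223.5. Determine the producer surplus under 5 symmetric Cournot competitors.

PS = 330.625

In a 5-firm Cournot equilibrium, symmetry and the first-order condition give q = (258 − 223.5)/(3) = 11.5. So Q = 57.5 and P = 229.25.
PS = (229.25 − 223.5)·57.5 = 330.625.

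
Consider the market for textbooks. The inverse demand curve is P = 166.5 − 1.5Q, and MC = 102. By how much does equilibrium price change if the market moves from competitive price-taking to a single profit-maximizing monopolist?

Under competition P = MC = 102, so Q = (166.5 − 102)/1.5 = 43.
A monopolist chooses Q where MR = MC. MR = 166.5 − 3Q; setting this equal to 102 gives Q = 21.5 and P = 134.25.
Change in equilibrium price: 134.25 − 102 = 32.25.

Equilibrium price rises by 32.25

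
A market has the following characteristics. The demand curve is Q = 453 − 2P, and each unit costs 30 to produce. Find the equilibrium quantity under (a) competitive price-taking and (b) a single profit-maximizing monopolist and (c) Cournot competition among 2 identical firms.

Inverting demand: P = 226.5 − 0.5Q.
Under competition P = MC = 30, so Q = (226.5 − 30)/0.5 = 393.
Monopoly sets MR = MC: 226.5 − Q = 30 ⇒ Q = 196.5, P = 226.5 − 0.5·196.5 = 128.25.
In a 2-firm Cournot equilibrium, symmetry and the first-order condition give q = (226.5 − 30)/(1.5) = 131. So Q = 262 and P = 95.5.

Competition: Q = 393; Monopoly: Q = 196.5; Cournot: Q = 262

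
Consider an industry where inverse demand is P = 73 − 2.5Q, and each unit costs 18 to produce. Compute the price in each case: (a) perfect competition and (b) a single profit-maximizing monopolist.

Competitive firms price at marginal cost: P = 18, giving Q = 22.
A monopolist chooses Q where MR = MC. MR = 73 − 5Q; setting this equal to 18 gives Q = 11 and P = 45.5.

Competition: P = 18; Monopoly: P = 45.5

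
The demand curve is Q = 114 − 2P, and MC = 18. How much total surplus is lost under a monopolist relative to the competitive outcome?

DWL = 380.25

Inverting demand: P = 57 − 0.5Q.
Competitive firms price at marginal cost: P = 18, giving Q = 78.
Monopoly sets MR = MC: 57 − Q = 18 ⇒ Q = 39, P = 57 − 0.5·39 = 37.5.
DWL is the triangle between Q = 39 and Q = 78: ½·(78 − 39)·(37.5 − 18) = 380.25.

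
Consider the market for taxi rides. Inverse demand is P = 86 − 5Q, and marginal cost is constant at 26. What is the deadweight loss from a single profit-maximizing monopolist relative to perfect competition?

Competitive firms price at marginal cost: P = 26, giving Q = 12.
The monopolist equates marginal revenue to marginal cost: 86 − 10Q = 26, so Q = 6. From demand, P = 56.
DWL is the triangle between Q = 6 and Q = 12: ½·(12 − 6)·(56 − 26) = 90.

DWL = 90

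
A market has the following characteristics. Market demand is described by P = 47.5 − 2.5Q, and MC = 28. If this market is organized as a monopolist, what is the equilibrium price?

P = 37.75

The monopolist equates marginal revenue to marginal cost: 47.5 − 5Q = 28, so Q = 3.9. From demand, P = 37.75.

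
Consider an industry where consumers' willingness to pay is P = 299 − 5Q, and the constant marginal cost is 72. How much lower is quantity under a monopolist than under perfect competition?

Quantity falls by 22.7

Competitive firms price at marginal cost: P = 72, giving Q = 45.4.
The monopolist equates marginal revenue to marginal cost: 299 − 10Q = 72, so Q = 22.7. From demand, P = 185.5.
Change in quantity: 22.7 − 45.4 = −22.7.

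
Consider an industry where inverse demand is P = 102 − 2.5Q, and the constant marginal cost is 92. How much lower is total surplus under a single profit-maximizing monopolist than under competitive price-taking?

Total surplus falls by 5

Competitive firms price at marginal cost: P = 92, giving Q = 4.
CS = ½·(102 − 92)·4 = 20; PS = (92 − 92)·4 = 0; TS = 20.
A monopolist chooses Q where MR = MC. MR = 102 − 5Q; setting this equal to 92 gives Q = 2 and P = 97.
CS = ½·(102 − 97)·2 = 5; PS = (97 − 92)·2 = 10; TS = 15.
Change in total surplus: 15 − 20 = −5.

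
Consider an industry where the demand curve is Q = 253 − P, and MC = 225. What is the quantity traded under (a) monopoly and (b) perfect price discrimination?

Monopoly: Q = 14; Perfect PD: Q = 28

Inverting demand: P = 253 − Q.
The monopolist equates marginal revenue to marginal cost: 253 − 2Q = 225, so Q = 14. From demand, P = 239.
A perfectly discriminating monopolist sells every unit with P(Q) ≥ MC(Q), so output equals the competitive quantity Q = 28. Each buyer pays their reservation price, so CS = 0 and the firm captures all surplus.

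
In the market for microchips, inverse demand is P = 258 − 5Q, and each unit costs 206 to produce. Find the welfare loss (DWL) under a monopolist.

Competitive firms price at marginal cost: P = 206, giving Q = 10.4.
Monopoly sets MR = MC: 258 − 10Q = 206 ⇒ Q = 5.2, P = 258 − 5·5.2 = 232.
DWL is the triangle between Q = 5.2 and Q = 10.4: ½·(10.4 − 5.2)·(232 − 206) = 67.6.

DWL = 67.6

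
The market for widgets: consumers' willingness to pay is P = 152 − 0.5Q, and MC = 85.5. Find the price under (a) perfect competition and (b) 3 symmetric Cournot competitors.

Competition: P = 85.5; Cournot: P = 102.125

Competitive firms price at marginal cost: P = 85.5, giving Q = 133.
Cournot with 3 identical firms: the symmetric best-response condition is 152 − 2q = 85.5. Each firm produces q = 33.25, total output Q = 99.75, price P = 102.125.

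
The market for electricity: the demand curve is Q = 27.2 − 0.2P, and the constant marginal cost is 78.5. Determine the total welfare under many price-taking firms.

TS = 330.625

Inverting demand: P = 136 − 5Q.
Under competition P = MC = 78.5, so Q = (136 − 78.5)/5 = 11.5.
CS = ½·(136 − 78.5)·11.5 = 330.625; PS = (78.5 − 78.5)·11.5 = 0; TS = 330.625.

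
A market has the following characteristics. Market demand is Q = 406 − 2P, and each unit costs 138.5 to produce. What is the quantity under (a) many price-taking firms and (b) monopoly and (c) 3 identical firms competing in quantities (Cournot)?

Inverting demand: P = 203 − 0.5Q.
Perfect competition: P = MC = 138.5, so 203 − 0.5Q = 138.5 and Q = 129.
A monopolist chooses Q where MR = MC. MR = 203 − Q; setting this equal to 138.5 gives Q = 64.5 and P = 170.75.
Cournot with 3 identical firms: the symmetric best-response condition is 203 − 2q = 138.5. Each firm produces q = 32.25, total output Q = 96.75, price P = 154.625.

Competition: Q = 129; Monopoly: Q = 64.5; Cournot: Q = 96.75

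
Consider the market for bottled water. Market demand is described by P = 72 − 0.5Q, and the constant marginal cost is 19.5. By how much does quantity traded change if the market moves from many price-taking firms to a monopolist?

Quantity traded falls by 52.5

Perfect competition: P = MC = 19.5, so 72 − 0.5Q = 19.5 and Q = 105.
The monopolist equates marginal revenue to marginal cost: 72 − Q = 19.5, so Q = 52.5. From demand, P = 45.75.
Change in quantity traded: 52.5 − 105 = −52.5.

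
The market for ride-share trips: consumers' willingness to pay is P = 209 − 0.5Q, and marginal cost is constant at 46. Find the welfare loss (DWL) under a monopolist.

DWL = 6642.25

Competitive firms price at marginal cost: P = 46, giving Q = 326.
The monopolist equates marginal revenue to marginal cost: 209 − Q = 46, so Q = 163. From demand, P = 127.5.
DWL is the triangle between Q = 163 and Q = 326: ½·(326 − 163)·(127.5 − 46) = 6642.25.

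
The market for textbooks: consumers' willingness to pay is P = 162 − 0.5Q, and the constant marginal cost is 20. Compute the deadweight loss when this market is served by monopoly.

Perfect competition: P = MC = 20, so 162 − 0.5Q = 20 and Q = 284.
The monopolist equates marginal revenue to marginal cost: 162 − Q = 20, so Q = 142. From demand, P = 91.
DWL is the triangle between Q = 142 and Q = 284: ½·(284 − 142)·(91 − 20) = 5041.

DWL = 5041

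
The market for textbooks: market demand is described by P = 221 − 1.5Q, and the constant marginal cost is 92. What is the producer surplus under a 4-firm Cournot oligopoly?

PS = 1775.04

In a 4-firm Cournot equilibrium, symmetry and the first-order condition give q = (221 − 92)/(7.5) = 17.2. So Q = 68.8 and P = 117.8.
PS = (117.8 − 92)·68.8 = 1775.04.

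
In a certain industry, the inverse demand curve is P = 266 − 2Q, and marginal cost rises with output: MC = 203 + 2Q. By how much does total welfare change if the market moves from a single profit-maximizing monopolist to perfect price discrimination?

Total welfare rises by 55.125

Monopoly sets MR = MC: 266 − 4Q = 203 + 2Q ⇒ Q = 10.5, P = 266 − 2·10.5 = 245.
CS = ½·(266 − 245)·10.5 = 110.25; PS = (245·10.5 − 203·10.5 − ½·2·10.5²) = 330.75; TS = 441.
Under first-degree price discrimination the firm charges each unit its demand price and produces up to where P = MC, i.e. Q = 15.75. Consumer surplus is zero; producer surplus equals total surplus.
TS = 496.125 (equal to competitive TS).
Change in total welfare: 496.125 − 441 = 55.125.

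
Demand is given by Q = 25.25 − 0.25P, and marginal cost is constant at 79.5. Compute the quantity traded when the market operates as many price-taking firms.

Q = 5.375

Inverting demand: P = 101 − 4Q.
Competitive firms price at marginal cost: P = 79.5, giving Q = 5.375.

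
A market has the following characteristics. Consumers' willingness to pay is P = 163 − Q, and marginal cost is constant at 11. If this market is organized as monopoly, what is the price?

A monopolist chooses Q where MR = MC. MR = 163 − 2Q; setting this equal to 11 gives Q = 76 and P = 87.

P = 87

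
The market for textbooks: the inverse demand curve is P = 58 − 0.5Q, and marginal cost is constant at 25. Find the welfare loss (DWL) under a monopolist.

DWL = 272.25

Under competition P = MC = 25, so Q = (58 − 25)/0.5 = 66.
A monopolist chooses Q where MR = MC. MR = 58 − Q; setting this equal to 25 gives Q = 33 and P = 41.5.
DWL is the triangle between Q = 33 and Q = 66: ½·(66 − 33)·(41.5 − 25) = 272.25.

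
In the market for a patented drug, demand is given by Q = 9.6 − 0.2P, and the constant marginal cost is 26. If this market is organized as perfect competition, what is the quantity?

Q = 4.4

Inverting demand: P = 48 − 5Q.
Perfect competition: P = MC = 26, so 48 − 5Q = 26 and Q = 4.4.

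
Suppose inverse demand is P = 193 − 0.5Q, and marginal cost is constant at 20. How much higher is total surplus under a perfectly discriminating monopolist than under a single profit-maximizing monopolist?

Total surplus rises by 7482.25

The monopolist equates marginal revenue to marginal cost: 193 − Q = 20, so Q = 173. From demand, P = 106.5.
CS = ½·(193 − 106.5)·173 = 7482.25; PS = (106.5 − 20)·173 = 14964.5; TS = 22446.75.
A perfectly discriminating monopolist sells every unit with P(Q) ≥ MC(Q), so output equals the competitive quantity Q = 346. Each buyer pays their reservation price, so CS = 0 and the firm captures all surplus.
TS = 29929 (equal to competitive TS).
Change in total surplus: 29929 − 22446.75 = 7482.25.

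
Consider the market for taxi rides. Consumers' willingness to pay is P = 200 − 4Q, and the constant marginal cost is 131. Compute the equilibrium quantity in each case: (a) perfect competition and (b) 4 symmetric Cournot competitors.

Perfect competition: P = MC = 131, so 200 − 4Q = 131 and Q = 17.25.
With 4 symmetric Cournot firms, each firm's FOC gives 200 − 20q = 131, so q = 3.45, Q = 4·3.45 = 13.8, and P = 144.8.

Competition: Q = 17.25; Cournot: Q = 13.8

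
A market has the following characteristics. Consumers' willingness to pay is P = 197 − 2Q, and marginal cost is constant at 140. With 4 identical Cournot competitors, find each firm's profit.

Cournot with 4 identical firms: the symmetric best-response condition is 197 − 10q = 140. Each firm produces q = 5.7, total output Q = 22.8, price P = 151.4.
Each firm's profit = (151.4 − 140)·5.7 = 64.98.

π_i = 64.98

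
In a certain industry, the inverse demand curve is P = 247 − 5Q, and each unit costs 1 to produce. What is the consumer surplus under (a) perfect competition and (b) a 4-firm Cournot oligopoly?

Under competition P = MC = 1, so Q = (247 − 1)/5 = 49.2.
CS = ½·(247 − 1)·49.2 = 6051.6.
In a 4-firm Cournot equilibrium, symmetry and the first-order condition give q = (247 − 1)/(25) = 9.84. So Q = 39.36 and P = 50.2.
CS = ½·(247 − 50.2)·39.36 = 3873.024.

Competition: CS = 6051.6; Cournot: CS = 3873.024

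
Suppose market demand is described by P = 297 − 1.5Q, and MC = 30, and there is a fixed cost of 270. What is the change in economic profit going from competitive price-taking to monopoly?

π rises by 11881.5

Perfect competition: P = MC = 30, so 297 − 1.5Q = 30 and Q = 178.
Profit = (30 − 30)·178 − 270 = −270.
The monopolist equates marginal revenue to marginal cost: 297 − 3Q = 30, so Q = 89. From demand, P = 163.5.
Profit = (163.5 − 30)·89 − 270 = 11611.5.
Change in economic profit: 11611.5 − −270 = 11881.5.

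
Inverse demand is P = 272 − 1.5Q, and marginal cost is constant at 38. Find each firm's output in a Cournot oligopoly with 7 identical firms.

In a 7-firm Cournot equilibrium, symmetry and the first-order condition give q = (272 − 38)/(12) = 19.5. So Q = 136.5 and P = 67.25.

q_i = 19.5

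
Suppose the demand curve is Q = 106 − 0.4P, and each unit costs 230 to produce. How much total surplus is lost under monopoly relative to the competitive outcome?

DWL = 61.25

Inverting demand: P = 265 − 2.5Q.
Competitive firms price at marginal cost: P = 230, giving Q = 14.
The monopolist equates marginal revenue to marginal cost: 265 − 5Q = 230, so Q = 7. From demand, P = 247.5.
DWL is the triangle between Q = 7 and Q = 14: ½·(14 − 7)·(247.5 − 230) = 61.25.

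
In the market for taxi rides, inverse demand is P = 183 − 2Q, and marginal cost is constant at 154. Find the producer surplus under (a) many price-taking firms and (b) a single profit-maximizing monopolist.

Competitive firms price at marginal cost: P = 154, giving Q = 14.5.
PS = (154 − 154)·14.5 = 0.
A monopolist chooses Q where MR = MC. MR = 183 − 4Q; setting this equal to 154 gives Q = 7.25 and P = 168.5.
PS = (168.5 − 154)·7.25 = 105.125.

Competition: PS = 0; Monopoly: PS = 105.125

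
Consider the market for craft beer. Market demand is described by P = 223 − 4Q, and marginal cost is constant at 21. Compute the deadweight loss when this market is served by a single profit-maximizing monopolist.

DWL = 1275.125

Perfect competition: P = MC = 21, so 223 − 4Q = 21 and Q = 50.5.
The monopolist equates marginal revenue to marginal cost: 223 − 8Q = 21, so Q = 25.25. From demand, P = 122.
DWL is the triangle between Q = 25.25 and Q = 50.5: ½·(50.5 − 25.25)·(122 − 21) = 1275.125.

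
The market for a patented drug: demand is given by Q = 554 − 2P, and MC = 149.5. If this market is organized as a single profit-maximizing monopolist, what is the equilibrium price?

Inverting demand: P = 277 − 0.5Q.
Monopoly sets MR = MC: 277 − Q = 149.5 ⇒ Q = 127.5, P = 277 − 0.5·127.5 = 213.25.

P = 213.25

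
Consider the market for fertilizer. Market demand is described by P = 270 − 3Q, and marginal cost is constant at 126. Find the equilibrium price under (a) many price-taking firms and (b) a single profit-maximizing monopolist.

Competitive firms price at marginal cost: P = 126, giving Q = 48.
The monopolist equates marginal revenue to marginal cost: 270 − 6Q = 126, so Q = 24. From demand, P = 198.

Competition: P = 126; Monopoly: P = 198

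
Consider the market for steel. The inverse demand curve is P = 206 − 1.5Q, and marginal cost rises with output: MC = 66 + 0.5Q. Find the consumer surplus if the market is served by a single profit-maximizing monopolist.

A monopolist chooses Q where MR = MC. MR = 206 − 3Q; setting this equal to 66 + 0.5Q gives Q = 40 and P = 146.
CS = ½·(206 − 146)·40 = 1200.

CS = 1200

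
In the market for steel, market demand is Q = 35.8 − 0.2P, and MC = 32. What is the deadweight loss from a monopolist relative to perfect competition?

DWL = 540.225

Inverting demand: P = 179 − 5Q.
Under competition P = MC = 32, so Q = (179 − 32)/5 = 29.4.
The monopolist equates marginal revenue to marginal cost: 179 − 10Q = 32, so Q = 14.7. From demand, P = 105.5.
DWL is the triangle between Q = 14.7 and Q = 29.4: ½·(29.4 − 14.7)·(105.5 − 32) = 540.225.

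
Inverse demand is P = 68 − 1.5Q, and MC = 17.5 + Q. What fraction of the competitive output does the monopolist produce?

A monopolist chooses Q where MR = MC. MR = 68 − 3Q; setting this equal to 17.5 + Q gives Q = 12.625 and P = 785/16.
Under competition P = MC: 68 − 1.5Q = 17.5 + Q ⇒ Q = 20.2, P = 37.7.
Ratio Q_m/Q_c = 12.625/20.2 = 0.625.

Q_m/Q_c = 0.625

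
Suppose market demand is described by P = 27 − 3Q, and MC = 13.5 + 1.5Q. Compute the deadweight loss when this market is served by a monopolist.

DWL = 3.24

Under competition P = MC: 27 − 3Q = 13.5 + 1.5Q ⇒ Q = 3, P = 18.
Monopoly sets MR = MC: 27 − 6Q = 13.5 + 1.5Q ⇒ Q = 1.8, P = 27 − 3·1.8 = 21.6.
CS = ½·(27 − 18)·3 = 13.5; PS = (18·3 − 13.5·3 − ½·1.5·3²) = 6.75; TS = 20.25.
CS = ½·(27 − 21.6)·1.8 = 4.86; PS = (21.6·1.8 − 13.5·1.8 − ½·1.5·1.8²) = 12.15; TS = 17.01.
DWL = 20.25 − 17.01 = 3.24.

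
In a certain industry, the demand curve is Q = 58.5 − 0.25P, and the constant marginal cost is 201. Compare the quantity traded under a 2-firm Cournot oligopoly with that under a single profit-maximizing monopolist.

Inverting demand: P = 234 − 4Q.
Cournot with 2 identical firms: the symmetric best-response condition is 234 − 12q = 201. Each firm produces q = 2.75, total output Q = 5.5, price P = 212.
A monopolist chooses Q where MR = MC. MR = 234 − 8Q; setting this equal to 201 gives Q = 4.125 and P = 217.5.

Cournot: Q = 5.5; Monopoly: Q = 4.125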